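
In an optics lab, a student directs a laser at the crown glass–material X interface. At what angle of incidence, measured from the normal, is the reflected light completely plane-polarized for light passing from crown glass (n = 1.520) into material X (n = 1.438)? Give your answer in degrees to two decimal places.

θ_B ≈ 43.41°

The reflected p-component vanishes when tan θ_B = n₂/n₁.
Brewster's condition: tan θ_B = n₂/n₁ = 1.438/1.520 = 0.9461.
θ_B = arctan(0.9461) = 43.41°.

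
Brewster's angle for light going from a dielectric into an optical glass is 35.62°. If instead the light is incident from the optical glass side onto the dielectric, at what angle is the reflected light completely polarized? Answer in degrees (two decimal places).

θ_B' ≈ 54.38°

Reversing the direction swaps n₁ and n₂, so tan θ_B' = 1/tan θ_B and θ_B' = 90° − θ_B.
Hence θ_B' = 90° − 35.62° = 54.38°.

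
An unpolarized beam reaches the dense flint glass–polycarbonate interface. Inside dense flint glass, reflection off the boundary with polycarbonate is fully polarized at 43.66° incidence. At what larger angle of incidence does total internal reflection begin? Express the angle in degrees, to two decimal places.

θ_c ≈ 72.61°

tan θ_B = n₂/n₁ = tan 43.66° = 0.9543.
Total internal reflection: sin θ_c = n₂/n₁ = 0.9543.
θ_c = arcsin(0.9543) = 72.61°.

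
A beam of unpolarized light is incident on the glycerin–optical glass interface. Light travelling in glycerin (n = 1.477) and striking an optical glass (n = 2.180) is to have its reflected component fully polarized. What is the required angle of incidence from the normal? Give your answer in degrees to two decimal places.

Brewster's condition: tan θ_B = n₂/n₁ = 2.180/1.477 = 1.4760.
So θ_B = arctan 1.4760 = 55.88°.

θ_B ≈ 55.88°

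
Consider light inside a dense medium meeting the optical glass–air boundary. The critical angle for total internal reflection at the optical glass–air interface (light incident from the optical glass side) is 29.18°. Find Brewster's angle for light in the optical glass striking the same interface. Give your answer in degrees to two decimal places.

n₂/n₁ = sin θ_c = sin 29.18° = 0.4876.
tan θ_B equals the same ratio, so θ_B = arctan(0.4876) = 25.99°.

θ_B ≈ 25.99°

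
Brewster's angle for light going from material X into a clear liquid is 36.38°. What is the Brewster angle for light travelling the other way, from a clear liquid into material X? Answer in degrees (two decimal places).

The two Brewster angles are complementary: θ_B' = 90° − θ_B = 90° − 36.38° = 53.62°.

θ_B' ≈ 53.62°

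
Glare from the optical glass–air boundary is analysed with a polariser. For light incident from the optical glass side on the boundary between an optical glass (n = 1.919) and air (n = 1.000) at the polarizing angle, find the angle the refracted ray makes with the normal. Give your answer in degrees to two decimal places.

First find Brewster's angle: tan θ_B = 1.000/1.919 = 0.5211, giving θ_B = 27.52°.
The refracted ray is perpendicular to the reflected ray, so θ_t = 90° − θ_B = 62.48°.

θ_t ≈ 62.48°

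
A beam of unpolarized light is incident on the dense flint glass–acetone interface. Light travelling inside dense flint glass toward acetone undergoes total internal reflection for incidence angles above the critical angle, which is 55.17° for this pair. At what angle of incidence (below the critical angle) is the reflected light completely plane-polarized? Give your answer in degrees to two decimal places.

θ_B ≈ 39.38°

sin θ_c = n₂/n₁, so n₂/n₁ = sin 55.17° = 0.8209.
Brewster: tan θ_B = n₂/n₁ = 0.8209.
θ_B = arctan(0.8209) = 39.38°.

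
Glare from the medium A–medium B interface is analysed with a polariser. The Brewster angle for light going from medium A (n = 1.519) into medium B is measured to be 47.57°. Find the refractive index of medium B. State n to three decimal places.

At the Brewster angle, tan θ_B = n₂/n₁ with n₁ on the incident side (medium A) and n₂ on the transmitted side (medium B).
n₂ = n₁ tan θ_B = 1.519 × tan 47.57° = 1.662.

n ≈ 1.662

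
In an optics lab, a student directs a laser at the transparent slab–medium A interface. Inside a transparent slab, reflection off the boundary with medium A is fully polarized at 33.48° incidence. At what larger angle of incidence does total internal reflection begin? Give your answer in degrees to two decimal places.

n₂/n₁ = tan 33.48° = 0.6614; the critical angle satisfies sin θ_c = n₂/n₁.
θ_c = arcsin(0.6614) = 41.41°.

θ_c ≈ 41.41°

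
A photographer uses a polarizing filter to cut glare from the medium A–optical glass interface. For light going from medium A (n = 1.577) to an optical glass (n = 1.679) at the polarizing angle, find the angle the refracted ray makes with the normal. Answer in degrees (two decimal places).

θ_t ≈ 43.21°

θ_B = arctan(n₂/n₁) = arctan(1.679/1.577) = 46.79°.
At Brewster's angle the reflected and refracted rays are perpendicular, so θ_t = 90° − θ_B = 90° − 46.79° = 43.21°.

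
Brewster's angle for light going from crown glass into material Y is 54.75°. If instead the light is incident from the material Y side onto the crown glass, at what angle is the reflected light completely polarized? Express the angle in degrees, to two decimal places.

θ_B' ≈ 35.25°

tan θ_B' = n₁/n₂ = 1/tan θ_B, so θ_B' = 90° − θ_B.
θ_B' = 90° − 54.75° = 35.25°.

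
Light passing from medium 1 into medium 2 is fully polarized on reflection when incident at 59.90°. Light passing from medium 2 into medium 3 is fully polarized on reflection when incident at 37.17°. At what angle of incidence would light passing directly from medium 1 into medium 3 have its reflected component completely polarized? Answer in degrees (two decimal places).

θ_B ≈ 52.60°

Each Brewster angle gives a ratio: n₂/n₁ = tan 59.90° = 1.7251, n₃/n₂ = tan 37.17° = 0.7582.
Multiplying, n₃/n₁ = 1.7251 × 0.7582 = 1.3080, and θ_B(1→3) = arctan 1.3080 = 52.60°.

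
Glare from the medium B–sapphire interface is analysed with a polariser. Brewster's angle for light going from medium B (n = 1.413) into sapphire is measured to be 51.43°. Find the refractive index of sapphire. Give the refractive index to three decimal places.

n ≈ 1.772

At Brewster's angle, tan θ_B = n₂/n₁ with n₁ on the incident side (medium B) and n₂ on the transmitted side (sapphire).
n₂ = n₁ tan θ_B = 1.413 × tan 51.43° = 1.772.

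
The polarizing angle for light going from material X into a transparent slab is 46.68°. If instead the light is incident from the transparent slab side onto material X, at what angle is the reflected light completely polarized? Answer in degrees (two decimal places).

θ_B' ≈ 43.32°

tan θ_B' = n₁/n₂ = 1/tan θ_B, so θ_B' = 90° − θ_B.
θ_B' = 90° − 46.68° = 43.32°.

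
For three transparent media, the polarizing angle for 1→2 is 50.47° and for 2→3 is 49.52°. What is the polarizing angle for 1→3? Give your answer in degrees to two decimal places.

tan θ_B(1→2) = n₂/n₁ = tan 50.47° = 1.2118.
tan θ_B(2→3) = n₃/n₂ = tan 49.52° = 1.1717.
Multiplying, n₃/n₁ = 1.2118 × 1.1717 = 1.4198, and θ_B(1→3) = arctan 1.4198 = 54.84°.

θ_B ≈ 54.84°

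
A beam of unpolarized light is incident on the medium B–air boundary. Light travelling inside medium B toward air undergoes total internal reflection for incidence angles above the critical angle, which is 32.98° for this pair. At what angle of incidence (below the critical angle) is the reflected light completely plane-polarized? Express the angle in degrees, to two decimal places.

n₂/n₁ = sin θ_c = sin 32.98° = 0.5443.
tan θ_B equals the same ratio, so θ_B = arctan(0.5443) = 28.56°.

θ_B ≈ 28.56°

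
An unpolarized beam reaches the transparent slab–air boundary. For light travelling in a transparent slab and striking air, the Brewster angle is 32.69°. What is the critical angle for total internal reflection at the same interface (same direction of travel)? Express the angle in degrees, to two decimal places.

θ_c ≈ 39.92°

tan θ_B = n₂/n₁ = tan 32.69° = 0.6417.
Total internal reflection: sin θ_c = n₂/n₁ = 0.6417.
θ_c = arcsin(0.6417) = 39.92°.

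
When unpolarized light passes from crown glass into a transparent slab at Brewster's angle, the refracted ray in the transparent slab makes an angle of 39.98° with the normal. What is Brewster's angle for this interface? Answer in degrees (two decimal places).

At Brewster's angle the reflected and refracted rays are perpendicular, so θ_B + θ_t = 90°.
So θ_B = 90° − θ_t = 90° − 39.98° = 50.02°.

θ_B ≈ 50.02°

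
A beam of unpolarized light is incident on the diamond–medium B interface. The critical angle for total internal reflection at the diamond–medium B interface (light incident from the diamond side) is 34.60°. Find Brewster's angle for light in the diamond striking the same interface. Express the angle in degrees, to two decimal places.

n₂/n₁ = sin θ_c = sin 34.60° = 0.5678.
tan θ_B equals the same ratio, so θ_B = arctan(0.5678) = 29.59°.

θ_B ≈ 29.59°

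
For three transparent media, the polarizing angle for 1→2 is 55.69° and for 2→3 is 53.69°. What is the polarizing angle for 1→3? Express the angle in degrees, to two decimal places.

θ_B ≈ 63.37°

Each Brewster angle gives a ratio: n₂/n₁ = tan 55.69° = 1.4654, n₃/n₂ = tan 53.69° = 1.3608.
Multiplying, n₃/n₁ = 1.4654 × 1.3608 = 1.9942, and θ_B(1→3) = arctan 1.9942 = 63.37°.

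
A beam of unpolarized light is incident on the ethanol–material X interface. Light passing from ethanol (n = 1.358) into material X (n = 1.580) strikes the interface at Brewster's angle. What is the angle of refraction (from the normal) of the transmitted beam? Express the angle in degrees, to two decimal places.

First find Brewster's angle: tan θ_B = 1.580/1.358 = 1.1635, giving θ_B = 49.32°.
Since θ_B + θ_t = 90° at Brewster incidence, θ_t = 90° − 49.32° = 40.68°.

θ_t ≈ 40.68°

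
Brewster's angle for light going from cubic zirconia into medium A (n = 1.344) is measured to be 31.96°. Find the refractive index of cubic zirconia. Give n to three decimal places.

n ≈ 2.154

Full polarization of the reflected beam means tan θ_B = n₂/n₁, where n₁ is the incident medium (cubic zirconia).
n₁ = n₂ / tan θ_B = 1.344 / tan 31.96° = 2.154.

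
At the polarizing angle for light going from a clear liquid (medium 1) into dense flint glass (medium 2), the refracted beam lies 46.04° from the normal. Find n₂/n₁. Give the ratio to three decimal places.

θ_B + θ_t = 90°, so θ_B = 90° − 46.04° = 43.96°.
Then n₂/n₁ = tan θ_B = tan 43.96° = 0.964.

n₂/n₁ ≈ 0.964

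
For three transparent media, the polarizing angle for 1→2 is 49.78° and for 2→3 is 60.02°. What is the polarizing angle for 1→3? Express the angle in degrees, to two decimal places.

θ_B ≈ 63.99°

n₂/n₁ = tan 49.78° = 1.1825 and n₃/n₂ = tan 60.02° = 1.7334.
Multiplying, n₃/n₁ = 1.1825 × 1.7334 = 2.0498, and θ_B(1→3) = arctan 2.0498 = 63.99°.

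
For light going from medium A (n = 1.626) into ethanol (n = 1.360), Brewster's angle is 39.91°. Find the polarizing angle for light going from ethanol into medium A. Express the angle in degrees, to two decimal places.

θ_B' ≈ 50.09°

Reversing the direction swaps n₁ and n₂, so tan θ_B' = 1/tan θ_B and θ_B' = 90° − θ_B.
Hence θ_B' = 90° − 39.91° = 50.09°.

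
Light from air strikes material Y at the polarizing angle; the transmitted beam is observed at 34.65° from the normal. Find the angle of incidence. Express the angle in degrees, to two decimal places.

At Brewster's angle the reflected and refracted rays are perpendicular, so θ_B + θ_t = 90°.
So θ_B = 90° − θ_t = 90° − 34.65° = 55.35°.

θ_B ≈ 55.35°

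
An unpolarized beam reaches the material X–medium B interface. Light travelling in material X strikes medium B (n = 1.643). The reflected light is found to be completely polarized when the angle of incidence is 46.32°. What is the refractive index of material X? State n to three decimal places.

Full polarization of the reflected beam means tan θ_B = n₂/n₁, where n₁ is the incident medium (material X).
n₁ = n₂ / tan θ_B = 1.643 / tan 46.32° = 1.569.

n ≈ 1.569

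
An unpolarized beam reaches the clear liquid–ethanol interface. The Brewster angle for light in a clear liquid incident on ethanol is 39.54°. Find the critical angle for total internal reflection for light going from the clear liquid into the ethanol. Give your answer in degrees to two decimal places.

n₂/n₁ = tan 39.54° = 0.8255; the critical angle satisfies sin θ_c = n₂/n₁.
θ_c = arcsin(0.8255) = 55.64°.

θ_c ≈ 55.64°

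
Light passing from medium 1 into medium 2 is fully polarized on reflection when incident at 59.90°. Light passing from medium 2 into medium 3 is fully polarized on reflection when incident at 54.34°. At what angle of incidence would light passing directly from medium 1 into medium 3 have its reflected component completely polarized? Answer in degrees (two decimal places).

θ_B ≈ 67.42°

n₂/n₁ = tan 59.90° = 1.7251 and n₃/n₂ = tan 54.34° = 1.3937.
So n₃/n₁ = (n₂/n₁)(n₃/n₂) = 1.7251 × 1.3937 = 2.4043.
θ_B(1→3) = arctan(2.4043) = 67.42°.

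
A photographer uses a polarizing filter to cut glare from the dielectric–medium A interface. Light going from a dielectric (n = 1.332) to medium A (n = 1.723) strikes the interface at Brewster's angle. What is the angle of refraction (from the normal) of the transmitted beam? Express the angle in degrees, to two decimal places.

θ_t ≈ 37.71°

tan θ_B = n₂/n₁ = 1.723/1.332 = 1.2935, so θ_B = 52.29°.
Since θ_B + θ_t = 90° at Brewster incidence, θ_t = 90° − 52.29° = 37.71°.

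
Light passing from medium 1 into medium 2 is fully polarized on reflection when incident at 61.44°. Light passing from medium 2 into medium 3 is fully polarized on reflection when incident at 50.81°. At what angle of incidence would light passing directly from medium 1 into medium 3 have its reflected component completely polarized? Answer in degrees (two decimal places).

Each Brewster angle gives a ratio: n₂/n₁ = tan 61.44° = 1.8372, n₃/n₂ = tan 50.81° = 1.2266.
Multiplying, n₃/n₁ = 1.8372 × 1.2266 = 2.2534, and θ_B(1→3) = arctan 2.2534 = 66.07°.

θ_B ≈ 66.07°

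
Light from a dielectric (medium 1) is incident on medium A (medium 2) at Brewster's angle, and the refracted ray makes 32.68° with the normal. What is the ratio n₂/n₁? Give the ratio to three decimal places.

n₂/n₁ ≈ 1.559

At Brewster incidence θ_B = 90° − θ_t = 90° − 32.68° = 57.32°.
tan θ_B = n₂/n₁, so n₂/n₁ = tan 57.32° = 1.559.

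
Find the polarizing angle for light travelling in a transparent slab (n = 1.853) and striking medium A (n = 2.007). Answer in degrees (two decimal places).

The reflected p-component vanishes when tan θ_B = n₂/n₁.
Here n₂/n₁ = 2.007/1.853 = 1.0831, and Brewster's law gives tan θ_B = n₂/n₁.
θ_B = arctan(1.0831) = 47.28°.

θ_B ≈ 47.28°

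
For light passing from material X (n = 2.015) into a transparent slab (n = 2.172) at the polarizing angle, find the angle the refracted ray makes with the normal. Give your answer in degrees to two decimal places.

First find Brewster's angle: tan θ_B = 2.172/2.015 = 1.0779, giving θ_B = 47.15°.
At Brewster's angle the reflected and refracted rays are perpendicular, so θ_t = 90° − θ_B = 90° − 47.15° = 42.85°.

θ_t ≈ 42.85°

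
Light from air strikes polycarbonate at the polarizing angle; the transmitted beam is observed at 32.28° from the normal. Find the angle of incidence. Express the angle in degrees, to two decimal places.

θ_B ≈ 57.72°

At Brewster's angle the reflected and refracted rays are perpendicular, so θ_B + θ_t = 90°.
θ_B = 90° − 32.28° = 57.72°.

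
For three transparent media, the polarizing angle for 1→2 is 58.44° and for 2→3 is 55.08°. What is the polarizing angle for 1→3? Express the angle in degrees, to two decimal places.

θ_B ≈ 66.79°

n₂/n₁ = tan 58.44° = 1.6280 and n₃/n₂ = tan 55.08° = 1.4324.
Multiplying, n₃/n₁ = 1.6280 × 1.4324 = 2.3320, and θ_B(1→3) = arctan 2.3320 = 66.79°.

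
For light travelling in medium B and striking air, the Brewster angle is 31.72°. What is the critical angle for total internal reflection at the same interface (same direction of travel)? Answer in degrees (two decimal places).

θ_c ≈ 38.18°

tan θ_B = n₂/n₁ = tan 31.72° = 0.6181.
Total internal reflection: sin θ_c = n₂/n₁ = 0.6181.
θ_c = arcsin(0.6181) = 38.18°.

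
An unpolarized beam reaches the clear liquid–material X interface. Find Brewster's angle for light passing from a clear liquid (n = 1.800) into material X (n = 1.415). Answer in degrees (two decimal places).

θ_B ≈ 38.17°

At Brewster's angle the reflected and refracted rays are perpendicular, which with Snell's law gives tan θ_B = n₂/n₁.
Brewster's condition: tan θ_B = n₂/n₁ = 1.415/1.800 = 0.7861.
θ_B = arctan(0.7861) = 38.17°.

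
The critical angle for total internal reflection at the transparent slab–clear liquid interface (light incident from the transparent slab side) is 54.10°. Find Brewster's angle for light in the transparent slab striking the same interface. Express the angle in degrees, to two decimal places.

θ_B ≈ 39.01°

sin θ_c = n₂/n₁, so n₂/n₁ = sin 54.10° = 0.8100.
Brewster: tan θ_B = n₂/n₁ = 0.8100.
θ_B = arctan(0.8100) = 39.01°.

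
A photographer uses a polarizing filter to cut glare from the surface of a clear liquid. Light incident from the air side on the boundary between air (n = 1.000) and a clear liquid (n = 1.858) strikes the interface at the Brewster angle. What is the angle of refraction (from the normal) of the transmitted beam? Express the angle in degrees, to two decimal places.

θ_t ≈ 28.29°

tan θ_B = n₂/n₁ = 1.858/1.000 = 1.8580, so θ_B = 61.71°.
At Brewster's angle the reflected and refracted rays are perpendicular, so θ_t = 90° − θ_B = 90° − 61.71° = 28.29°.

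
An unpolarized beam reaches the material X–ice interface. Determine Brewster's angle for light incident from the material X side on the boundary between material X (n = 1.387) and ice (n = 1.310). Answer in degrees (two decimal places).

θ_B ≈ 43.36°

The reflected p-component vanishes when tan θ_B = n₂/n₁.
Brewster's condition: tan θ_B = n₂/n₁ = 1.310/1.387 = 0.9445.
So θ_B = arctan 0.9445 = 43.36°.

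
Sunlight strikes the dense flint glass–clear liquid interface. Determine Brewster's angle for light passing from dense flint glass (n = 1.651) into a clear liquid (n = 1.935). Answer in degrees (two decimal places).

tan θ_B = n₂/n₁ = 1.935/1.651 = 1.1720. Taking the arctangent, θ_B = 49.53°.

θ_B ≈ 49.53°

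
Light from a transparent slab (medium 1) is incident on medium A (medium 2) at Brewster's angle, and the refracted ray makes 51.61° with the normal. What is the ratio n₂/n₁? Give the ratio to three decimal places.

At Brewster incidence θ_B = 90° − θ_t = 90° − 51.61° = 38.39°.
Then n₂/n₁ = tan θ_B = tan 38.39° = 0.792.

n₂/n₁ ≈ 0.792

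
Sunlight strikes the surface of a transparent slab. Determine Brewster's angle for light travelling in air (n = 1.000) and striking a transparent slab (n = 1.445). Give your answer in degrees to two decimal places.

θ_B ≈ 55.32°

At Brewster's angle the reflected and refracted rays are perpendicular, which with Snell's law gives tan θ_B = n₂/n₁.
Brewster's condition: tan θ_B = n₂/n₁ = 1.445/1.000 = 1.4450.
θ_B = arctan(1.4450) = 55.32°.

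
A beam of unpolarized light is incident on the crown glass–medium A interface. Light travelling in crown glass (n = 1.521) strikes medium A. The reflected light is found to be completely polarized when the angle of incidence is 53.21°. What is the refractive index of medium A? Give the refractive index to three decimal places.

At the Brewster angle, tan θ_B = n₂/n₁ with n₁ on the incident side (crown glass) and n₂ on the transmitted side (medium A).
n₂ = n₁ tan θ_B = 1.521 × tan 53.21° = 2.034.

n ≈ 2.034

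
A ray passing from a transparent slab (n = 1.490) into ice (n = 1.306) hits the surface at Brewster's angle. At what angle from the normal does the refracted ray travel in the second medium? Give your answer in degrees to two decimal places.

First find Brewster's angle: tan θ_B = 1.306/1.490 = 0.8765, giving θ_B = 41.23°.
The refracted ray is perpendicular to the reflected ray, so θ_t = 90° − θ_B = 48.77°.

θ_t ≈ 48.77°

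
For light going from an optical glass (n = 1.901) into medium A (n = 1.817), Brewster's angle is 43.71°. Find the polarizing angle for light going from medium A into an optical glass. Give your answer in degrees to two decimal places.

Reversing the direction swaps n₁ and n₂, so tan θ_B' = 1/tan θ_B and θ_B' = 90° − θ_B.
Hence θ_B' = 90° − 43.71° = 46.29°.

θ_B' ≈ 46.29°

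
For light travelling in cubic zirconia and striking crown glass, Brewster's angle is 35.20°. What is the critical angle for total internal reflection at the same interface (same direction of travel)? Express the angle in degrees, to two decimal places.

tan θ_B = n₂/n₁ = tan 35.20° = 0.7054.
Total internal reflection: sin θ_c = n₂/n₁ = 0.7054.
θ_c = arcsin(0.7054) = 44.86°.

θ_c ≈ 44.86°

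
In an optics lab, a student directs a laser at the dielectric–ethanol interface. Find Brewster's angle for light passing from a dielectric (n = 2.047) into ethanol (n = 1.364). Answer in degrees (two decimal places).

Here n₂/n₁ = 1.364/2.047 = 0.6663, and Brewster's law gives tan θ_B = n₂/n₁. Taking the arctangent, θ_B = 33.68°.

θ_B ≈ 33.68°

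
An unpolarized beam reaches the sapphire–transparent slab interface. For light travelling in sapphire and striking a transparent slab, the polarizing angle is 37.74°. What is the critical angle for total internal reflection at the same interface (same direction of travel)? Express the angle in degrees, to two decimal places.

θ_c ≈ 50.71°

n₂/n₁ = tan 37.74° = 0.7740; the critical angle satisfies sin θ_c = n₂/n₁.
θ_c = arcsin(0.7740) = 50.71°.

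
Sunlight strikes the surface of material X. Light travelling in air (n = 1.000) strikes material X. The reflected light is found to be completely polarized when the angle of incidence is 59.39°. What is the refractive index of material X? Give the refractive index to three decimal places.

n ≈ 1.690

Full polarization of the reflected beam means tan θ_B = n₂/n₁, where n₁ is the incident medium (air).
n₂ = n₁ tan θ_B = 1.000 × tan 59.39° = 1.690.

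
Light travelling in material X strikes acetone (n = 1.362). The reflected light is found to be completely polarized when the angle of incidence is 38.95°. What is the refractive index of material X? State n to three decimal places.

n ≈ 1.685

Full polarization of the reflected beam means tan θ_B = n₂/n₁, where n₁ is the incident medium (material X).
n₁ = n₂ / tan θ_B = 1.362 / tan 38.95° = 1.685.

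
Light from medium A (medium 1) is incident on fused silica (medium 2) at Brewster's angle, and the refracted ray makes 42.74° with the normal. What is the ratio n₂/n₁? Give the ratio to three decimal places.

n₂/n₁ ≈ 1.082

θ_B + θ_t = 90°, so θ_B = 90° − 42.74° = 47.26°.
tan θ_B = n₂/n₁, so n₂/n₁ = tan 47.26° = 1.082.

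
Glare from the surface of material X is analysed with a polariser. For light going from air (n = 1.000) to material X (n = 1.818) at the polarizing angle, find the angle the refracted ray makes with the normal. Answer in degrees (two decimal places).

θ_t ≈ 28.81°

First find Brewster's angle: tan θ_B = 1.818/1.000 = 1.8180, giving θ_B = 61.19°.
Since θ_B + θ_t = 90° at Brewster incidence, θ_t = 90° − 61.19° = 28.81°.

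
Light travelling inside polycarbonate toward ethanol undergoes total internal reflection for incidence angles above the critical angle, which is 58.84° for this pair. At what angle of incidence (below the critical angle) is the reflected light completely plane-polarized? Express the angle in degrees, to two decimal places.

sin θ_c = n₂/n₁, so n₂/n₁ = sin 58.84° = 0.8557.
Brewster: tan θ_B = n₂/n₁ = 0.8557.
θ_B = arctan(0.8557) = 40.55°.

θ_B ≈ 40.55°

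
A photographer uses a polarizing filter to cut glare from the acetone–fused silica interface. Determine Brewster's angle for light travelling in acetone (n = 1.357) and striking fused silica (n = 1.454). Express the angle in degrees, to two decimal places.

At Brewster's angle the reflected and refracted rays are perpendicular, which with Snell's law gives tan θ_B = n₂/n₁.
Here n₂/n₁ = 1.454/1.357 = 1.0715, and Brewster's law gives tan θ_B = n₂/n₁.
θ_B = arctan(1.0715) = 46.98°.

θ_B ≈ 46.98°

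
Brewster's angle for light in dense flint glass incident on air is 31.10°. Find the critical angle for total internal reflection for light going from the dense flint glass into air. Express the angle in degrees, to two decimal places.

θ_c ≈ 37.10°

n₂/n₁ = tan 31.10° = 0.6032; the critical angle satisfies sin θ_c = n₂/n₁.
θ_c = arcsin(0.6032) = 37.10°.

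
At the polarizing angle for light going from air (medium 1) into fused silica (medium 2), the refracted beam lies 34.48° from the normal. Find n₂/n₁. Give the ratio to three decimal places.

θ_B + θ_t = 90°, so θ_B = 90° − 34.48° = 55.52°.
Then n₂/n₁ = tan θ_B = tan 55.52° = 1.456.

n₂/n₁ ≈ 1.456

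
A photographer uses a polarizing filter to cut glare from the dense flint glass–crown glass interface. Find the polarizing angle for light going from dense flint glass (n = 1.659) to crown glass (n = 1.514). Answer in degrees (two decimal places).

Here n₂/n₁ = 1.514/1.659 = 0.9126, and Brewster's law gives tan θ_B = n₂/n₁. Taking the arctangent, θ_B = 42.38°.

θ_B ≈ 42.38°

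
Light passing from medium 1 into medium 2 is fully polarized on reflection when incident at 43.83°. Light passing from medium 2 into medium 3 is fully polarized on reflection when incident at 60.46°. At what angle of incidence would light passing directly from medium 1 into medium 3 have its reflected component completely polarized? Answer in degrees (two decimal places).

θ_B ≈ 59.45°

n₂/n₁ = tan 43.83° = 0.9600 and n₃/n₂ = tan 60.46° = 1.7646.
So n₃/n₁ = (n₂/n₁)(n₃/n₂) = 0.9600 × 1.7646 = 1.6940.
θ_B(1→3) = arctan(1.6940) = 59.45°.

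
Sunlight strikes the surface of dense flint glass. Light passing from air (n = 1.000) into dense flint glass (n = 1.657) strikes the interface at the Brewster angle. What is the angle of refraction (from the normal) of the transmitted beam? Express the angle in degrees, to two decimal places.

θ_t ≈ 31.11°

θ_B = arctan(n₂/n₁) = arctan(1.657/1.000) = 58.89°.
Since θ_B + θ_t = 90° at Brewster incidence, θ_t = 90° − 58.89° = 31.11°.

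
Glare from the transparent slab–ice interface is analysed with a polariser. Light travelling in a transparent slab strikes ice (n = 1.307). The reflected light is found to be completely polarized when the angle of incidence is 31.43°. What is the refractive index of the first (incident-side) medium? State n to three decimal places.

n ≈ 2.139

Brewster's law: tan θ_B = n₂/n₁ (light incident in a transparent slab, refracted into ice).
n₁ = n₂ / tan θ_B = 1.307 / tan 31.43° = 2.139.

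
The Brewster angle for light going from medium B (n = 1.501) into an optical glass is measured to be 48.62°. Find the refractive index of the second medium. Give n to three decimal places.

n ≈ 1.704

Full polarization of the reflected beam means tan θ_B = n₂/n₁, where n₁ is the incident medium (medium B).
n₂ = n₁ tan θ_B = 1.501 × tan 48.62° = 1.704.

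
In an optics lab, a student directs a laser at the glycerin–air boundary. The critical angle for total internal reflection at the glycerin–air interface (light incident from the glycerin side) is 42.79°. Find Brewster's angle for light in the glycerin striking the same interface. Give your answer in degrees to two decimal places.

θ_B ≈ 34.19°

n₂/n₁ = sin θ_c = sin 42.79° = 0.6793.
tan θ_B equals the same ratio, so θ_B = arctan(0.6793) = 34.19°.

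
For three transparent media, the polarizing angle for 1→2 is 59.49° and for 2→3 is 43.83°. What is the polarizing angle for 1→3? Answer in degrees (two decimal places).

θ_B ≈ 58.46°

n₂/n₁ = tan 59.49° = 1.6970 and n₃/n₂ = tan 43.83° = 0.9600.
So n₃/n₁ = (n₂/n₁)(n₃/n₂) = 1.6970 × 0.9600 = 1.6291.
θ_B(1→3) = arctan(1.6291) = 58.46°.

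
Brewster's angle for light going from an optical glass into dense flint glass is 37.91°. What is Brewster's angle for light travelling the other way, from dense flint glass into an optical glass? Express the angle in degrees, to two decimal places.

θ_B' ≈ 52.09°

Reversing the direction swaps n₁ and n₂, so tan θ_B' = 1/tan θ_B and θ_B' = 90° − θ_B.
Hence θ_B' = 90° − 37.91° = 52.09°.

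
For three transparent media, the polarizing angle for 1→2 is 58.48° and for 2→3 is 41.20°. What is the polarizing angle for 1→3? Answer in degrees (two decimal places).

tan θ_B(1→2) = n₂/n₁ = tan 58.48° = 1.6306.
tan θ_B(2→3) = n₃/n₂ = tan 41.20° = 0.8754.
n₃/n₁ = 1.4275. Then tan θ_B(1→3) = n₃/n₁, so θ_B(1→3) = arctan(1.4275) = 54.99°.

θ_B ≈ 54.99°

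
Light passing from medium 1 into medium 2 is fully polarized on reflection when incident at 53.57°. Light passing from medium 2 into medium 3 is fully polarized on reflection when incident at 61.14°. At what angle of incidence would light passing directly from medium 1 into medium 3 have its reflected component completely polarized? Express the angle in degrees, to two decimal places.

θ_B ≈ 67.87°

tan θ_B(1→2) = n₂/n₁ = tan 53.57° = 1.3549.
tan θ_B(2→3) = n₃/n₂ = tan 61.14° = 1.8145.
Multiplying, n₃/n₁ = 1.3549 × 1.8145 = 2.4584, and θ_B(1→3) = arctan 2.4584 = 67.87°.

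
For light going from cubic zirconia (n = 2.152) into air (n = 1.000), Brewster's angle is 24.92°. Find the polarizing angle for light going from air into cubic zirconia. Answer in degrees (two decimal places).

θ_B' ≈ 65.08°

Reversing the direction swaps n₁ and n₂, so tan θ_B' = 1/tan θ_B and θ_B' = 90° − θ_B.
Hence θ_B' = 90° − 24.92° = 65.08°.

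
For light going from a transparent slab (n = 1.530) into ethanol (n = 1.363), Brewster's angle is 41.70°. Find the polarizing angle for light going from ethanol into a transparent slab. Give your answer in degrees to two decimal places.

θ_B' ≈ 48.30°

tan θ_B' = n₁/n₂ = 1/tan θ_B, so θ_B' = 90° − θ_B.
θ_B' = 90° − 41.70° = 48.30°.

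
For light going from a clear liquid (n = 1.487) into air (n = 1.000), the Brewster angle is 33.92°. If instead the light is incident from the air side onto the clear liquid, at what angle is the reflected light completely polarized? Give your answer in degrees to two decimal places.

tan θ_B' = n₁/n₂ = 1/tan θ_B, so θ_B' = 90° − θ_B.
θ_B' = 90° − 33.92° = 56.08°.

θ_B' ≈ 56.08°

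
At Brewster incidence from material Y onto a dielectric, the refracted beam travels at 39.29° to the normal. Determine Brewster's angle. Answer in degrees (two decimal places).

At Brewster's angle the reflected and refracted rays are perpendicular, so θ_B + θ_t = 90°.
θ_B = 90° − 39.29° = 50.71°.

θ_B ≈ 50.71°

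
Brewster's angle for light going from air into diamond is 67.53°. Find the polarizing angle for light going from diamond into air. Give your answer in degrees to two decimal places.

θ_B' ≈ 22.47°

Reversing the direction swaps n₁ and n₂, so tan θ_B' = 1/tan θ_B and θ_B' = 90° − θ_B.
Hence θ_B' = 90° − 67.53° = 22.47°.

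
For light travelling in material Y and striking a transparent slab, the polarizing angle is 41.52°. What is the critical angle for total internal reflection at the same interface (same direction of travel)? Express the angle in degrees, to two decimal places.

From Brewster, n₂/n₁ = tan θ_B = tan 41.52° = 0.8853.
Then sin θ_c = n₂/n₁ = 0.8853, so θ_c = arcsin 0.8853 = 62.29°.

θ_c ≈ 62.29°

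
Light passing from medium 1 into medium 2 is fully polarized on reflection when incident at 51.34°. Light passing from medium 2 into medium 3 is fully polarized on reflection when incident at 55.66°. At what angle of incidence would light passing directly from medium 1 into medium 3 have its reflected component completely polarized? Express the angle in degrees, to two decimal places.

Each Brewster angle gives a ratio: n₂/n₁ = tan 51.34° = 1.2500, n₃/n₂ = tan 55.66° = 1.4637.
So n₃/n₁ = (n₂/n₁)(n₃/n₂) = 1.2500 × 1.4637 = 1.8297.
θ_B(1→3) = arctan(1.8297) = 61.34°.

θ_B ≈ 61.34°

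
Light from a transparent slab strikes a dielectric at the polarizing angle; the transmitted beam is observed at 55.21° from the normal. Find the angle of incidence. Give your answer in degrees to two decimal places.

θ_B ≈ 34.79°

Since the reflected and refracted rays are at right angles at the polarizing angle, θ_B + θ_t = 90°.
So θ_B = 90° − θ_t = 90° − 55.21° = 34.79°.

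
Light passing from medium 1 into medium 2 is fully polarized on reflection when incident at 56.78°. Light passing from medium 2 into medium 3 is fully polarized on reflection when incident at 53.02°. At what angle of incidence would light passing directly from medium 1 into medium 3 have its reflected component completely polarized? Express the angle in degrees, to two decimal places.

tan θ_B(1→2) = n₂/n₁ = tan 56.78° = 1.5270.
tan θ_B(2→3) = n₃/n₂ = tan 53.02° = 1.3280.
n₃/n₁ = 2.0279. Then tan θ_B(1→3) = n₃/n₁, so θ_B(1→3) = arctan(2.0279) = 63.75°.

θ_B ≈ 63.75°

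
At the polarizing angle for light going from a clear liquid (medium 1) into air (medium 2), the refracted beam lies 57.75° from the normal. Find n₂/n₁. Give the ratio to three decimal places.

n₂/n₁ ≈ 0.631

At Brewster incidence θ_B = 90° − θ_t = 90° − 57.75° = 32.25°.
Then n₂/n₁ = tan θ_B = tan 32.25° = 0.631.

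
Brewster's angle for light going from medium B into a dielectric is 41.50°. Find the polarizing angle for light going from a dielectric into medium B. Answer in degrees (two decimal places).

tan θ_B' = n₁/n₂ = 1/tan θ_B, so θ_B' = 90° − θ_B.
θ_B' = 90° − 41.50° = 48.50°.

θ_B' ≈ 48.50°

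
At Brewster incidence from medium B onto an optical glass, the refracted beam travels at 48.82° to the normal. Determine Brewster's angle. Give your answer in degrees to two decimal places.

θ_B ≈ 41.18°

At Brewster's angle the reflected and refracted rays are perpendicular, so θ_B + θ_t = 90°.
θ_B = 90° − 48.82° = 41.18°.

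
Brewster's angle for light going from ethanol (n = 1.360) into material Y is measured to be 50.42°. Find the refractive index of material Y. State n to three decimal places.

At Brewster's angle, tan θ_B = n₂/n₁ with n₁ on the incident side (ethanol) and n₂ on the transmitted side (material Y).
n₂ = n₁ tan θ_B = 1.360 × tan 50.42° = 1.645.

n ≈ 1.645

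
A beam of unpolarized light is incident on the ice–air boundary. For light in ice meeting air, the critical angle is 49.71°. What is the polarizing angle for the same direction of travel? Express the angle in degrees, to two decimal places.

sin θ_c = n₂/n₁, so n₂/n₁ = sin 49.71° = 0.7628.
Brewster: tan θ_B = n₂/n₁ = 0.7628.
θ_B = arctan(0.7628) = 37.34°.

θ_B ≈ 37.34°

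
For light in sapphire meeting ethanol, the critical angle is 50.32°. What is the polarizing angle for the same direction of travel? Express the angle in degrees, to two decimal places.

θ_B ≈ 37.58°

sin θ_c = n₂/n₁, so n₂/n₁ = sin 50.32° = 0.7696.
Brewster: tan θ_B = n₂/n₁ = 0.7696.
θ_B = arctan(0.7696) = 37.58°.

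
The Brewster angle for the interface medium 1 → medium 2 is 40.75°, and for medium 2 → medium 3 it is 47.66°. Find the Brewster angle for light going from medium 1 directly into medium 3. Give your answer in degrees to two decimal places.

tan θ_B(1→2) = n₂/n₁ = tan 40.75° = 0.8617.
tan θ_B(2→3) = n₃/n₂ = tan 47.66° = 1.0974.
n₃/n₁ = 0.9456. Then tan θ_B(1→3) = n₃/n₁, so θ_B(1→3) = arctan(0.9456) = 43.40°.

θ_B ≈ 43.40°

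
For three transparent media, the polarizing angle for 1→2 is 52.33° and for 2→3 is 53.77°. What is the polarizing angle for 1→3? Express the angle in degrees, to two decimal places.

Each Brewster angle gives a ratio: n₂/n₁ = tan 52.33° = 1.2952, n₃/n₂ = tan 53.77° = 1.3648.
n₃/n₁ = 1.7678. Then tan θ_B(1→3) = n₃/n₁, so θ_B(1→3) = arctan(1.7678) = 60.50°.

θ_B ≈ 60.50°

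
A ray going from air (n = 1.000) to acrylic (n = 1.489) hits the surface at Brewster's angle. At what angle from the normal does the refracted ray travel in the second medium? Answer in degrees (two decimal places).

θ_t ≈ 33.88°

tan θ_B = n₂/n₁ = 1.489/1.000 = 1.4890, so θ_B = 56.12°.
Since θ_B + θ_t = 90° at Brewster incidence, θ_t = 90° − 56.12° = 33.88°.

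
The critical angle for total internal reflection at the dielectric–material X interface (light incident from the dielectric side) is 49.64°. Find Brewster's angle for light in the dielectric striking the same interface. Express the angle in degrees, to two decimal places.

θ_B ≈ 37.31°

n₂/n₁ = sin θ_c = sin 49.64° = 0.7620.
tan θ_B equals the same ratio, so θ_B = arctan(0.7620) = 37.31°.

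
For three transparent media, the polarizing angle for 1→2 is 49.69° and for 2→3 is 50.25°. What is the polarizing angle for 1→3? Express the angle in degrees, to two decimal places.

n₂/n₁ = tan 49.69° = 1.1787 and n₃/n₂ = tan 50.25° = 1.2024.
So n₃/n₁ = (n₂/n₁)(n₃/n₂) = 1.1787 × 1.2024 = 1.4173.
θ_B(1→3) = arctan(1.4173) = 54.79°.

θ_B ≈ 54.79°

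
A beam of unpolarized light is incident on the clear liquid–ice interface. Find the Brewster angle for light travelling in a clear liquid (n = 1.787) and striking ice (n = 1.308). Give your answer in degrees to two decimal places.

Brewster's condition: tan θ_B = n₂/n₁ = 1.308/1.787 = 0.7320.
So θ_B = arctan 0.7320 = 36.20°.

θ_B ≈ 36.20°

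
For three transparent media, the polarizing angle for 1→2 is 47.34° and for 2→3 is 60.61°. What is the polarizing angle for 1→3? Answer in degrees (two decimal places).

θ_B ≈ 62.57°

Each Brewster angle gives a ratio: n₂/n₁ = tan 47.34° = 1.0852, n₃/n₂ = tan 60.61° = 1.7754.
n₃/n₁ = 1.9267. Then tan θ_B(1→3) = n₃/n₁, so θ_B(1→3) = arctan(1.9267) = 62.57°.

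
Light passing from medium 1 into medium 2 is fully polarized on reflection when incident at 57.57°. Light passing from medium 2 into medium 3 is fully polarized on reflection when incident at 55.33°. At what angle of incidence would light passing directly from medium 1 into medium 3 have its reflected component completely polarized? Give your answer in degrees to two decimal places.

θ_B ≈ 66.28°

tan θ_B(1→2) = n₂/n₁ = tan 57.57° = 1.5739.
tan θ_B(2→3) = n₃/n₂ = tan 55.33° = 1.4458.
Multiplying, n₃/n₁ = 1.5739 × 1.4458 = 2.2756, and θ_B(1→3) = arctan 2.2756 = 66.28°.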